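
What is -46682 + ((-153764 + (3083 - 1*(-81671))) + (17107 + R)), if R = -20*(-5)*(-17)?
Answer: -100285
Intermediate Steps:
R = -1700 (R = -20*(-5)*(-17) = 100*(-17) = -1700)
-46682 + ((-153764 + (3083 - 1*(-81671))) + (17107 + R)) = -46682 + ((-153764 + (3083 - 1*(-81671))) + (17107 - 1700)) = -46682 + ((-153764 + (3083 + 81671)) + 15407) = -46682 + ((-153764 + 84754) + 15407) = -46682 + (-69010 + 15407) = -46682 - 53603 = -100285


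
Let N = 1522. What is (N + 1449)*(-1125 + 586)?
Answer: -1601369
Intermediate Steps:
(N + 1449)*(-1125 + 586) = (1522 + 1449)*(-1125 + 586) = 2971*(-539) = -1601369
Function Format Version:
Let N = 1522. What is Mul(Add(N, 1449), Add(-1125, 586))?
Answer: -1601369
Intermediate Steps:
Mul(Add(N, 1449), Add(-1125, 586)) = Mul(Add(1522, 1449), Add(-1125, 586)) = Mul(2971, -539) = -1601369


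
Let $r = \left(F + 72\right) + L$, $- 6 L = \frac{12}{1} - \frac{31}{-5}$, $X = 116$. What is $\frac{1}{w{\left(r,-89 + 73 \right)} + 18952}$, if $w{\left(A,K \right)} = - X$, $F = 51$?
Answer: $\frac{1}{18836} \approx 5.309 \cdot 10^{-5}$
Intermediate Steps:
$L = - \frac{91}{30}$ ($L = - \frac{\frac{12}{1} - \frac{31}{-5}}{6} = - \frac{12 \cdot 1 - - \frac{31}{5}}{6} = - \frac{12 + \frac{31}{5}}{6} = \left(- \frac{1}{6}\right) \frac{91}{5} = - \frac{91}{30} \approx -3.0333$)
$r = \frac{3599}{30}$ ($r = \left(51 + 72\right) - \frac{91}{30} = 123 - \frac{91}{30} = \frac{3599}{30} \approx 119.97$)
$w{\left(A,K \right)} = -116$ ($w{\left(A,K \right)} = \left(-1\right) 116 = -116$)
$\frac{1}{w{\left(r,-89 + 73 \right)} + 18952} = \frac{1}{-116 + 18952} = \frac{1}{18836}$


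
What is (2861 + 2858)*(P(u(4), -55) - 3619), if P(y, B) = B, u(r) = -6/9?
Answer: -21011606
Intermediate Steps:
u(r) = -⅔ (u(r) = -6*⅑ = -⅔)
(2861 + 2858)*(P(u(4), -55) - 3619) = (2861 + 2858)*(-55 - 3619) = 5719*(-3674) = -21011606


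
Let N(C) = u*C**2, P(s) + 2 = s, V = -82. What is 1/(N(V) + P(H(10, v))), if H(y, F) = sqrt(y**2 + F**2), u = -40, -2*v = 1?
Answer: -1075848/289362229375 - 2*sqrt(401)/289362229375 ≈ -3.7181e-6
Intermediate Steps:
v = -1/2 (v = -1/2*1 = -1/2 ≈ -0.50000)
H(y, F) = sqrt(F**2 + y**2)
P(s) = -2 + s
N(C) = -40*C**2
1/(N(V) + P(H(10, v))) = 1/(-40*(-82)**2 + (-2 + sqrt((-1/2)**2 + 10**2))) = 1/(-40*6724 + (-2 + sqrt(1/4 + 100))) = 1/(-268960 + (-2 + sqrt(401/4))) = 1/(-268960 + (-2 + sqrt(401)/2)) = 1/(-268962 + sqrt(401)/2)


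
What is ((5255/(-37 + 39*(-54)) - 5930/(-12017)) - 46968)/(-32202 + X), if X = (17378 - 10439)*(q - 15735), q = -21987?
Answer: 172798660079/963086324246280 ≈ 0.00017942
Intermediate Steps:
X = -261752958 (X = (17378 - 10439)*(-21987 - 15735) = 6939*(-37722) = -261752958)
((5255/(-37 + 39*(-54)) - 5930/(-12017)) - 46968)/(-32202 + X) = ((5255/(-37 + 39*(-54)) - 5930/(-12017)) - 46968)/(-32202 - 261752958) = ((5255/(-37 - 2106) - 5930*(-1/12017)) - 46968)/(-261785160) = ((5255/(-2143) + 5930/12017) - 46968)*(-1/261785160) = ((5255*(-1/2143) + 5930/12017) - 46968)*(-1/261785160) = ((-5255/2143 + 5930/12017) - 46968)*(-1/261785160) = (-50441345/25752431 - 46968)*(-1/261785160) = -1209590620553/25752431*(-1/261785160) = 172798660079/963086324246280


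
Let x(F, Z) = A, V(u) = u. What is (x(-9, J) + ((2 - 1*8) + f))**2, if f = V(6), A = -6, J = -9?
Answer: 36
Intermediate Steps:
f = 6
x(F, Z) = -6
(x(-9, J) + ((2 - 1*8) + f))**2 = (-6 + ((2 - 1*8) + 6))**2 = (-6 + ((2 - 8) + 6))**2 = (-6 + (-6 + 6))**2 = (-6 + 0)**2 = (-6)**2 = 36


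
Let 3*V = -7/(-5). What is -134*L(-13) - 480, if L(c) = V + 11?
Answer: -30248/15 ≈ -2016.5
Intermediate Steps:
V = 7/15 (V = (-7/(-5))/3 = (-7*(-1/5))/3 = (1/3)*(7/5) = 7/15 ≈ 0.46667)
L(c) = 172/15 (L(c) = 7/15 + 11 = 172/15)
-134*L(-13) - 480 = -134*172/15 - 480 = -23048/15 - 480 = -30248/15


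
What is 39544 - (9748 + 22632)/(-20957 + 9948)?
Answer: 435372276/11009 ≈ 39547.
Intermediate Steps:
39544 - (9748 + 22632)/(-20957 + 9948) = 39544 - 32380/(-11009) = 39544 - 32380*(-1)/11009 = 39544 - 1*(-32380/11009) = 39544 + 32380/11009 = 435372276/11009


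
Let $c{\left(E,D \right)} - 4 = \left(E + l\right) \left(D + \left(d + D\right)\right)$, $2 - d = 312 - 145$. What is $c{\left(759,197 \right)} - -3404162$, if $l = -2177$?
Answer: $3079444$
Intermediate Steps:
$d = -165$ ($d = 2 - \left(312 - 145\right) = 2 - 167 = -165$)
$c{\left(E,D \right)} = 4 + \left(-2177 + E\right) \left(-165 + 2 D\right)$ ($c{\left(E,D \right)} = 4 + \left(E - 2177\right) \left(D + \left(-165 + D\right)\right) = 4 + \left(-2177 + E\right) \left(-165 + 2 D\right)$)
$c{\left(759,197 \right)} - -3404162 = \left(359209 - 857738 - 125235 + 2 \cdot 197 \cdot 759\right) - -3404162 = \left(359209 - 857738 - 125235 + 299046\right) + 3404162 = -324718 + 3404162 = 3079444$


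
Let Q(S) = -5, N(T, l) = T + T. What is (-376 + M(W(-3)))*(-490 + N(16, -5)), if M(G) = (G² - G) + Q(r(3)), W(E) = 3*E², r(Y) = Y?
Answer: -147018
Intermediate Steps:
N(T, l) = 2*T
M(G) = -5 + G² - G (M(G) = (G² - G) - 5 = -5 + G² - G)
(-376 + M(W(-3)))*(-490 + N(16, -5)) = (-376 + (-5 + (3*(-3)²)² - 3*(-3)²))*(-490 + 2*16) = (-376 + (-5 + (3*9)² - 3*9))*(-490 + 32) = (-376 + (-5 + 27² - 1*27))*(-458) = (-376 + (-5 + 729 - 27))*(-458) = (-376 + 697)*(-458) = 321*(-458) = -147018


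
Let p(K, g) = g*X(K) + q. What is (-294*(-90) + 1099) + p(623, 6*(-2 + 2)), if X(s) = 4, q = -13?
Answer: 27546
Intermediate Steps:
p(K, g) = -13 + 4*g (p(K, g) = g*4 - 13 = 4*g - 13 = -13 + 4*g)
(-294*(-90) + 1099) + p(623, 6*(-2 + 2)) = (-294*(-90) + 1099) + (-13 + 4*(6*(-2 + 2))) = (26460 + 1099) + (-13 + 4*(6*0)) = 27559 + (-13 + 4*0) = 27559 + (-13 + 0) = 27559 - 13 = 27546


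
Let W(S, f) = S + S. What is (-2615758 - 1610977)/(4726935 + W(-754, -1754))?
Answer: -4226735/4725427 ≈ -0.89447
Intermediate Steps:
W(S, f) = 2*S
(-2615758 - 1610977)/(4726935 + W(-754, -1754)) = (-2615758 - 1610977)/(4726935 + 2*(-754)) = -4226735/(4726935 - 1508) = -4226735/4725427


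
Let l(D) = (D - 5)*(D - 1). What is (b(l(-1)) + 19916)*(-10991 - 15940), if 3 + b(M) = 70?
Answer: -538162173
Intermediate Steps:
l(D) = (-1 + D)*(-5 + D) (l(D) = (-5 + D)*(-1 + D) = (-1 + D)*(-5 + D))
b(M) = 67 (b(M) = -3 + 70 = 67)
(b(l(-1)) + 19916)*(-10991 - 15940) = (67 + 19916)*(-10991 - 15940) = 19983*(-26931) = -538162173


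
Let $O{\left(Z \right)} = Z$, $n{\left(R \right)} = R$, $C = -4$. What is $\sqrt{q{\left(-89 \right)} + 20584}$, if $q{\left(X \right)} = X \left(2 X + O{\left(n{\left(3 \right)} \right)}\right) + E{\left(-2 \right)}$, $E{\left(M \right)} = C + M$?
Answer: $3 \sqrt{4017} \approx 190.14$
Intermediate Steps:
$E{\left(M \right)} = -4 + M$
$q{\left(X \right)} = -6 + X \left(3 + 2 X\right)$ ($q{\left(X \right)} = X \left(2 X + 3\right) - 6 = X \left(3 + 2 X\right) - 6 = -6 + X \left(3 + 2 X\right)$)
$\sqrt{q{\left(-89 \right)} + 20584} = \sqrt{\left(-6 + 2 \left(-89\right)^{2} + 3 \left(-89\right)\right) + 20584} = \sqrt{\left(-6 + 2 \cdot 7921 - 267\right) + 20584} = \sqrt{\left(-6 + 15842 - 267\right) + 20584} = \sqrt{15569 + 20584} = \sqrt{36153} = 3 \sqrt{4017}$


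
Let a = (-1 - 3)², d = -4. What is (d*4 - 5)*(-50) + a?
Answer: 1066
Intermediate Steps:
a = 16 (a = (-4)² = 16)
(d*4 - 5)*(-50) + a = (-4*4 - 5)*(-50) + 16 = (-16 - 5)*(-50) + 16 = -21*(-50) + 16 = 1050 + 16 = 1066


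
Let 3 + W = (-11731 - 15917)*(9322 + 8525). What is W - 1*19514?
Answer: -493453373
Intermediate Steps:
W = -493433859 (W = -3 + (-11731 - 15917)*(9322 + 8525) = -3 - 27648*17847 = -3 - 493433856 = -493433859)
W - 1*19514 = -493433859 - 1*19514 = -493433859 - 19514 = -493453373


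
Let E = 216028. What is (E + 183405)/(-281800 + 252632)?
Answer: -399433/29168 ≈ -13.694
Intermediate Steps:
(E + 183405)/(-281800 + 252632) = (216028 + 183405)/(-281800 + 252632) = 399433/(-29168) = 399433*(-1/29168) = -399433/29168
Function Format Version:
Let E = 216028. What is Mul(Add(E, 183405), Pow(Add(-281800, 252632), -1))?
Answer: Rational(-399433, 29168) ≈ -13.694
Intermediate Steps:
Mul(Add(E, 183405), Pow(Add(-281800, 252632), -1)) = Mul(Add(216028, 183405), Pow(Add(-281800, 252632), -1)) = Mul(399433, Pow(-29168, -1)) = Mul(399433, Rational(-1, 29168)) = Rational(-399433, 29168)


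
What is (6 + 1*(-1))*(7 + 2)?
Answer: 45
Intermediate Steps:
(6 + 1*(-1))*(7 + 2) = (6 - 1)*9 = 5*9 = 45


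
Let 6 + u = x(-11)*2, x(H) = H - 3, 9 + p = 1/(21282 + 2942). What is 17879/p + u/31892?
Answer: -58035551209/29214010 ≈ -1986.6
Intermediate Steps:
p = -218015/24224 (p = -9 + 1/(21282 + 2942) = -9 + 1/24224 = -218015/24224 ≈ -9.0000)
x(H) = -3 + H
u = -34 (u = -6 + (-3 - 11)*2 = -6 - 14*2 = -6 - 28 = -34)
17879/p + u/31892 = 17879/(-218015/24224) - 34/31892 = 17879*(-24224/218015) - 34*1/31892 = -433100896/218015 - 1/938 = -58035551209/29214010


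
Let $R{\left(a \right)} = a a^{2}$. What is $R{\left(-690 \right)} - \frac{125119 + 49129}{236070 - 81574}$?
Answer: $- \frac{6344165829781}{19312} \approx -3.2851 \cdot 10^{8}$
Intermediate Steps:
$R{\left(a \right)} = a^{3}$
$R{\left(-690 \right)} - \frac{125119 + 49129}{236070 - 81574} = \left(-690\right)^{3} - \frac{125119 + 49129}{236070 - 81574} = -328509000 - \frac{174248}{154496} = -328509000 - 174248 \cdot \frac{1}{154496} = -328509000 - \frac{21781}{19312} = - \frac{6344165829781}{19312}$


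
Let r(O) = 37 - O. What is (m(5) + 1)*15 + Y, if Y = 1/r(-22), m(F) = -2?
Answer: -884/59 ≈ -14.983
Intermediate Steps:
Y = 1/59 (Y = 1/(37 - 1*(-22)) = 1/(37 + 22) = 1/59 ≈ 0.016949)
(m(5) + 1)*15 + Y = (-2 + 1)*15 + 1/59 = -1*15 + 1/59 = -15 + 1/59 = -884/59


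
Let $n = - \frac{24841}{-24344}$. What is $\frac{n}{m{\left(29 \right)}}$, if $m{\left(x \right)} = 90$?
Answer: $\frac{24841}{2190960} \approx 0.011338$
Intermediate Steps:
$n = \frac{24841}{24344}$ ($n = \left(-24841\right) \left(- \frac{1}{24344}\right) = \frac{24841}{24344} \approx 1.0204$)
$\frac{n}{m{\left(29 \right)}} = \frac{24841}{24344 \cdot 90} = \frac{24841}{24344} \cdot \frac{1}{90} = \frac{24841}{2190960}$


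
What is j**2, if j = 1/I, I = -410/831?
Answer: 690561/168100 ≈ 4.1080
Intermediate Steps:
I = -410/831 (I = -410*1/831 = -410/831 ≈ -0.49338)
j = -831/410 (j = 1/(-410/831) = -831/410 ≈ -2.0268)
j**2 = (-831/410)**2 = 690561/168100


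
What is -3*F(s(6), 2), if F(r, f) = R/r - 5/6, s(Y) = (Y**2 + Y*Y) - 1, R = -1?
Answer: 361/142 ≈ 2.5423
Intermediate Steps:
s(Y) = -1 + 2*Y**2 (s(Y) = (Y**2 + Y**2) - 1 = 2*Y**2 - 1 = -1 + 2*Y**2)
F(r, f) = -5/6 - 1/r (F(r, f) = -1/r - 5/6 = -5/6 - 1/r)
-3*F(s(6), 2) = -3*(-5/6 - 1/(-1 + 2*6**2)) = -3*(-5/6 - 1/(-1 + 2*36)) = -3*(-5/6 - 1/(-1 + 72)) = -3*(-5/6 - 1/71) = -3*(-361/426) = 361/142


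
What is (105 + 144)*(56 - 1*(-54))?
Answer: 27390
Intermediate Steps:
(105 + 144)*(56 - 1*(-54)) = 249*(56 + 54) = 249*110 = 27390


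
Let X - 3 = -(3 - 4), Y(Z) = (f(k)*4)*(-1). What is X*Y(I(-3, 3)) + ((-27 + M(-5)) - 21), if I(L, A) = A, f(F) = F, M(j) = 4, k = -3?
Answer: 4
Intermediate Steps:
Y(Z) = 12 (Y(Z) = -3*4*(-1) = -12*(-1) = 12)
X = 4 (X = 3 - (3 - 4) = 3 - 1*(-1) = 3 + 1 = 4)
X*Y(I(-3, 3)) + ((-27 + M(-5)) - 21) = 4*12 + ((-27 + 4) - 21) = 48 + (-23 - 21) = 48 - 44 = 4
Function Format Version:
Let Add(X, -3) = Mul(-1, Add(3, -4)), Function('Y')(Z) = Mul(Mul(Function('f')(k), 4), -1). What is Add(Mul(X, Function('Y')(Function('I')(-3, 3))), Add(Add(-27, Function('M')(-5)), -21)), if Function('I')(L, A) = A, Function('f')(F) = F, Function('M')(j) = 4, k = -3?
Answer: 4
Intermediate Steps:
Function('Y')(Z) = 12 (Function('Y')(Z) = Mul(Mul(-3, 4), -1) = Mul(-12, -1) = 12)
X = 4 (X = Add(3, Mul(-1, Add(3, -4))) = Add(3, Mul(-1, -1)) = Add(3, 1) = 4)
Add(Mul(X, Function('Y')(Function('I')(-3, 3))), Add(Add(-27, Function('M')(-5)), -21)) = Add(Mul(4, 12), Add(Add(-27, 4), -21)) = Add(48, Add(-23, -21)) = Add(48, -44) = 4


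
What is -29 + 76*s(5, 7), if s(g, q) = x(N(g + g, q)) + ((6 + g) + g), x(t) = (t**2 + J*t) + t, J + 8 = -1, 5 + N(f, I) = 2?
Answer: 3695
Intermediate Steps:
N(f, I) = -3 (N(f, I) = -5 + 2 = -3)
J = -9 (J = -8 - 1 = -9)
x(t) = t**2 - 8*t (x(t) = (t**2 - 9*t) + t = t**2 - 8*t)
s(g, q) = 39 + 2*g (s(g, q) = -3*(-8 - 3) + ((6 + g) + g) = -3*(-11) + (6 + 2*g) = 33 + (6 + 2*g) = 39 + 2*g)
-29 + 76*s(5, 7) = -29 + 76*(39 + 2*5) = -29 + 76*(39 + 10) = -29 + 76*49 = -29 + 3724 = 3695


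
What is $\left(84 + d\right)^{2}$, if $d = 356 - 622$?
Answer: $33124$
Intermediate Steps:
$d = -266$ ($d = 356 - 622 = -266$)
$\left(84 + d\right)^{2} = \left(84 - 266\right)^{2} = \left(-182\right)^{2} = 33124$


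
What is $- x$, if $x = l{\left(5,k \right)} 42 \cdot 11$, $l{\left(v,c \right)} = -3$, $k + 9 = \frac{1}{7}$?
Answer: $1386$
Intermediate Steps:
$k = - \frac{62}{7}$ ($k = -9 + \frac{1}{7} = - \frac{62}{7} \approx -8.8571$)
$x = -1386$ ($x = \left(-3\right) 42 \cdot 11 = \left(-126\right) 11 = -1386$)
$- x = \left(-1\right) \left(-1386\right) = 1386$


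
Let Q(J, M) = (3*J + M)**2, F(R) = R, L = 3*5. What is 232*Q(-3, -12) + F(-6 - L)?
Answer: 102291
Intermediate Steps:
L = 15
Q(J, M) = (M + 3*J)**2
232*Q(-3, -12) + F(-6 - L) = 232*(-12 + 3*(-3))**2 + (-6 - 1*15) = 232*(-12 - 9)**2 + (-6 - 15) = 232*(-21)**2 - 21 = 232*441 - 21 = 102312 - 21 = 102291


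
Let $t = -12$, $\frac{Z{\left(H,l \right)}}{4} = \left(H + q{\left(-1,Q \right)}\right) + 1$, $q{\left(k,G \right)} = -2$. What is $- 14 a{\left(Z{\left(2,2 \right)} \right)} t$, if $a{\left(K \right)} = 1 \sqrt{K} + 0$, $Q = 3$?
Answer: $336$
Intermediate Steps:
$Z{\left(H,l \right)} = -4 + 4 H$ ($Z{\left(H,l \right)} = 4 \left(\left(H - 2\right) + 1\right) = 4 \left(\left(-2 + H\right) + 1\right) = 4 \left(-1 + H\right) = -4 + 4 H$)
$a{\left(K \right)} = \sqrt{K}$ ($a{\left(K \right)} = \sqrt{K} + 0 = \sqrt{K}$)
$- 14 a{\left(Z{\left(2,2 \right)} \right)} t = - 14 \sqrt{-4 + 4 \cdot 2} \left(-12\right) = - 14 \sqrt{-4 + 8} \left(-12\right) = - 14 \sqrt{4} \left(-12\right) = \left(-14\right) 2 \left(-12\right) = \left(-28\right) \left(-12\right) = 336$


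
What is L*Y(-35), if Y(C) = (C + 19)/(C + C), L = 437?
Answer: 3496/35 ≈ 99.886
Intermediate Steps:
Y(C) = (19 + C)/(2*C) (Y(C) = (19 + C)/((2*C)) = (19 + C)*(1/(2*C)) = (19 + C)/(2*C))
L*Y(-35) = 437*((½)*(19 - 35)/(-35)) = 437*((½)*(-1/35)*(-16)) = 437*(8/35) = 3496/35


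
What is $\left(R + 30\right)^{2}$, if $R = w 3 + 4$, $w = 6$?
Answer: $2704$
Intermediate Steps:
$R = 22$ ($R = 6 \cdot 3 + 4 = 18 + 4 = 22$)
$\left(R + 30\right)^{2} = \left(22 + 30\right)^{2} = 52^{2} = 2704$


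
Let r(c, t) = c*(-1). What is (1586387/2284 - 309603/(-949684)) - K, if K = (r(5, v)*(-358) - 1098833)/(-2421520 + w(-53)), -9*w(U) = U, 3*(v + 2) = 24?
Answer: 2051721248072098553/2954505152817157 ≈ 694.44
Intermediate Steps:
v = 6 (v = -2 + (⅓)*24 = -2 + 8 = 6)
r(c, t) = -c
w(U) = -U/9
K = 9873387/21793627 (K = (-1*5*(-358) - 1098833)/(-2421520 - ⅑*(-53)) = (-5*(-358) - 1098833)/(-2421520 + 53/9) = (1790 - 1098833)/(-21793627/9) = -1097043*(-9/21793627) = 9873387/21793627 ≈ 0.45304)
(1586387/2284 - 309603/(-949684)) - K = (1586387/2284 - 309603/(-949684)) - 1*9873387/21793627 = (1586387*(1/2284) - 309603*(-1/949684)) - 9873387/21793627 = (1586387/2284 + 309603/949684) - 9873387/21793627 = 94204592810/135567391 - 9873387/21793627 = 2051721248072098553/2954505152817157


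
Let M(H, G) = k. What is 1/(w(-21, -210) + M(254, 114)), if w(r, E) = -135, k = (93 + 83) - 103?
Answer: -1/62 ≈ -0.016129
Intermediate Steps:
k = 73 (k = 176 - 103 = 73)
M(H, G) = 73
1/(w(-21, -210) + M(254, 114)) = 1/(-135 + 73) = 1/(-62) = -1/62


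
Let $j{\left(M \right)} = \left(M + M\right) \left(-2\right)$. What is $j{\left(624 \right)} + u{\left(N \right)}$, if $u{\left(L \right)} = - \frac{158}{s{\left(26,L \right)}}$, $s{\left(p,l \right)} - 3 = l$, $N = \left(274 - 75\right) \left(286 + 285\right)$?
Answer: $- \frac{141812815}{56816} \approx -2496.0$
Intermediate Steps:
$j{\left(M \right)} = - 4 M$ ($j{\left(M \right)} = 2 M \left(-2\right) = - 4 M$)
$N = 113629$ ($N = 199 \cdot 571 = 113629$)
$s{\left(p,l \right)} = 3 + l$
$u{\left(L \right)} = - \frac{158}{3 + L}$
$j{\left(624 \right)} + u{\left(N \right)} = \left(-4\right) 624 - \frac{158}{3 + 113629} = -2496 - \frac{158}{113632} = -2496 - \frac{79}{56816} = - \frac{141812815}{56816}$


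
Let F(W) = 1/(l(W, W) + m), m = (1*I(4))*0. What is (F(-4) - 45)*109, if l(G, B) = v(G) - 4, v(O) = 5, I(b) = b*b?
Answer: -4796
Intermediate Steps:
I(b) = b²
m = 0 (m = (1*4²)*0 = (1*16)*0 = 16*0 = 0)
l(G, B) = 1 (l(G, B) = 5 - 4 = 1)
F(W) = 1 (F(W) = 1/(1 + 0) = 1/1 = 1)
(F(-4) - 45)*109 = (1 - 45)*109 = -44*109 = -4796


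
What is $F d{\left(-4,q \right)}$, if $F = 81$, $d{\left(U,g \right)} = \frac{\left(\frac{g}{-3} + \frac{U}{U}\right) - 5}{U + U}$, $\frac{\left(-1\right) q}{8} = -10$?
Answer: $\frac{621}{2} \approx 310.5$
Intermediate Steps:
$q = 80$ ($q = \left(-8\right) \left(-10\right) = 80$)
$d{\left(U,g \right)} = \frac{-4 - \frac{g}{3}}{2 U}$ ($d{\left(U,g \right)} = \frac{\left(g \left(- \frac{1}{3}\right) + 1\right) - 5}{2 U} = \left(\left(- \frac{g}{3} + 1\right) - 5\right) \frac{1}{2 U} = \left(\left(1 - \frac{g}{3}\right) - 5\right) \frac{1}{2 U} = \left(-4 - \frac{g}{3}\right) \frac{1}{2 U} = \frac{-4 - \frac{g}{3}}{2 U}$)
$F d{\left(-4,q \right)} = 81 \frac{-12 - 80}{6 \left(-4\right)} = 81 \cdot \frac{1}{6} \left(- \frac{1}{4}\right) \left(-12 - 80\right) = 81 \cdot \frac{1}{6} \left(- \frac{1}{4}\right) \left(-92\right) = 81 \cdot \frac{23}{6} = \frac{621}{2}$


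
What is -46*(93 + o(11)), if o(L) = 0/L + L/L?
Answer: -4324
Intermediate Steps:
o(L) = 1 (o(L) = 0 + 1 = 1)
-46*(93 + o(11)) = -46*(93 + 1) = -46*94 = -4324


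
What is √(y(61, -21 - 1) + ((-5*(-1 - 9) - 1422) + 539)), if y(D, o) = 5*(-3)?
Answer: 4*I*√53 ≈ 29.12*I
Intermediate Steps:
y(D, o) = -15
√(y(61, -21 - 1) + ((-5*(-1 - 9) - 1422) + 539)) = √(-15 + ((-5*(-1 - 9) - 1422) + 539)) = √(-15 + ((-5*(-10) - 1422) + 539)) = √(-15 + ((50 - 1422) + 539)) = √(-15 + (-1372 + 539)) = √(-15 - 833) = √(-848) = 4*I*√53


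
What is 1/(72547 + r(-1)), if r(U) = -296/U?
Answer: 1/72843 ≈ 1.3728e-5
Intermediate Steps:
1/(72547 + r(-1)) = 1/(72547 - 296/(-1)) = 1/(72547 - 296*(-1)) = 1/(72547 + 296) = 1/72843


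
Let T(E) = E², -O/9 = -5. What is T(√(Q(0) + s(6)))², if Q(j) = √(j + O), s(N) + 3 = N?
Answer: 54 + 18*√5 ≈ 94.249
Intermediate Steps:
O = 45 (O = -9*(-5) = 45)
s(N) = -3 + N
Q(j) = √(45 + j) (Q(j) = √(j + 45) = √(45 + j))
T(√(Q(0) + s(6)))² = ((√(√(45 + 0) + (-3 + 6)))²)² = ((√(√45 + 3))²)² = ((√(3*√5 + 3))²)² = ((√(3 + 3*√5))²)² = (3 + 3*√5)²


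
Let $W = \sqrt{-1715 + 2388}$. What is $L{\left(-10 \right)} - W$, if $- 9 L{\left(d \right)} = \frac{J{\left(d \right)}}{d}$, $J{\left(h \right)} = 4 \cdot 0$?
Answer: $- \sqrt{673} \approx -25.942$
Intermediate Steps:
$J{\left(h \right)} = 0$
$L{\left(d \right)} = 0$ ($L{\left(d \right)} = - \frac{0 \frac{1}{d}}{9} = \left(- \frac{1}{9}\right) 0 = 0$)
$W = \sqrt{673} \approx 25.942$
$L{\left(-10 \right)} - W = 0 - \sqrt{673} = - \sqrt{673}$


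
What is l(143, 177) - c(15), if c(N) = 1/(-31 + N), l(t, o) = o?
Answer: 2833/16 ≈ 177.06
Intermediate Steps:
l(143, 177) - c(15) = 177 - 1/(-31 + 15) = 177 - 1/(-16) = 177 - 1*(-1/16) = 177 + 1/16 = 2833/16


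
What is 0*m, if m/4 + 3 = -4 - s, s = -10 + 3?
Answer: 0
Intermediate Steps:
s = -7
m = 0 (m = -12 + 4*(-4 - 1*(-7)) = -12 + 4*(-4 + 7) = -12 + 4*3 = -12 + 12 = 0)
0*m = 0*0 = 0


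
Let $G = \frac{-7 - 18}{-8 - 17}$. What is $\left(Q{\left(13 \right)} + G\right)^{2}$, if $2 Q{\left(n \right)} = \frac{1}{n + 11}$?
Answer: $\frac{2401}{2304} \approx 1.0421$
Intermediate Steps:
$Q{\left(n \right)} = \frac{1}{2 \left(11 + n\right)}$ ($Q{\left(n \right)} = \frac{1}{2 \left(n + 11\right)} = \frac{1}{2 \left(11 + n\right)}$)
$G = 1$ ($G = - \frac{25}{-25} = \left(-25\right) \left(- \frac{1}{25}\right) = 1$)
$\left(Q{\left(13 \right)} + G\right)^{2} = \left(\frac{1}{2 \left(11 + 13\right)} + 1\right)^{2} = \left(\frac{1}{2 \cdot 24} + 1\right)^{2} = \left(\frac{1}{2} \cdot \frac{1}{24} + 1\right)^{2} = \left(\frac{1}{48} + 1\right)^{2} = \left(\frac{49}{48}\right)^{2} = \frac{2401}{2304}$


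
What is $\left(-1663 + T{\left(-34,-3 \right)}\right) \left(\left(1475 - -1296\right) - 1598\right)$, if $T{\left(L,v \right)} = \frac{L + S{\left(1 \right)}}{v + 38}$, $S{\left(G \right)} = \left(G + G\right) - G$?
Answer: $- \frac{68313174}{35} \approx -1.9518 \cdot 10^{6}$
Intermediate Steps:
$S{\left(G \right)} = G$ ($S{\left(G \right)} = 2 G - G = G$)
$T{\left(L,v \right)} = \frac{1 + L}{38 + v}$ ($T{\left(L,v \right)} = \frac{L + 1}{v + 38} = \frac{1 + L}{38 + v}$)
$\left(-1663 + T{\left(-34,-3 \right)}\right) \left(\left(1475 - -1296\right) - 1598\right) = \left(-1663 + \frac{1 - 34}{38 - 3}\right) \left(\left(1475 - -1296\right) - 1598\right) = \left(-1663 + \frac{1}{35} \left(-33\right)\right) \left(\left(1475 + 1296\right) - 1598\right) = \left(-1663 + \frac{1}{35} \left(-33\right)\right) \left(2771 - 1598\right) = \left(-1663 - \frac{33}{35}\right) 1173 = \left(- \frac{58238}{35}\right) 1173 = - \frac{68313174}{35}$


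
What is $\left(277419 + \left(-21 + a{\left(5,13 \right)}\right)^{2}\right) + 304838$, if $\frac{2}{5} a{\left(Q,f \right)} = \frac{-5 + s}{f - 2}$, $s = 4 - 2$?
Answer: $\frac{282039917}{484} \approx 5.8273 \cdot 10^{5}$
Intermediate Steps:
$s = 2$ ($s = 4 - 2 = 2$)
$a{\left(Q,f \right)} = - \frac{15}{2 \left(-2 + f\right)}$ ($a{\left(Q,f \right)} = \frac{5 \frac{-5 + 2}{f - 2}}{2} = \frac{5 \left(- \frac{3}{-2 + f}\right)}{2} = - \frac{15}{2 \left(-2 + f\right)}$)
$\left(277419 + \left(-21 + a{\left(5,13 \right)}\right)^{2}\right) + 304838 = \left(277419 + \left(-21 - \frac{15}{-4 + 2 \cdot 13}\right)^{2}\right) + 304838 = \left(277419 + \left(-21 - \frac{15}{-4 + 26}\right)^{2}\right) + 304838 = \left(277419 + \left(-21 - \frac{15}{22}\right)^{2}\right) + 304838 = \left(277419 + \left(- \frac{477}{22}\right)^{2}\right) + 304838 = \left(277419 + \frac{227529}{484}\right) + 304838 = \frac{134498325}{484} + 304838 = \frac{282039917}{484}$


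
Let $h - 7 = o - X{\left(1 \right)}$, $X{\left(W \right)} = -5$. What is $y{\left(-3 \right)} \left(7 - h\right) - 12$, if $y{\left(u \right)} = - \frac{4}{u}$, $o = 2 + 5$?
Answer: $-28$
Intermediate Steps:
$o = 7$
$h = 19$ ($h = 7 + \left(7 - -5\right) = 7 + \left(7 + 5\right) = 7 + 12 = 19$)
$y{\left(-3 \right)} \left(7 - h\right) - 12 = - \frac{4}{-3} \left(7 - 19\right) - 12 = \left(-4\right) \left(- \frac{1}{3}\right) \left(7 - 19\right) - 12 = \frac{4}{3} \left(-12\right) - 12 = -16 - 12 = -28$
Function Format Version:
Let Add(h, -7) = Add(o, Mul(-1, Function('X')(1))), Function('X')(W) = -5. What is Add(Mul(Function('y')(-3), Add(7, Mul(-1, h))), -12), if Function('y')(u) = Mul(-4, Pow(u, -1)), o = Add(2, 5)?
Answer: -28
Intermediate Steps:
o = 7
h = 19 (h = Add(7, Add(7, Mul(-1, -5))) = Add(7, Add(7, 5)) = Add(7, 12) = 19)
Add(Mul(Function('y')(-3), Add(7, Mul(-1, h))), -12) = Add(Mul(Mul(-4, Pow(-3, -1)), Add(7, Mul(-1, 19))), -12) = Add(Mul(Mul(-4, Rational(-1, 3)), Add(7, -19)), -12) = Add(Mul(Rational(4, 3), -12), -12) = Add(-16, -12) = -28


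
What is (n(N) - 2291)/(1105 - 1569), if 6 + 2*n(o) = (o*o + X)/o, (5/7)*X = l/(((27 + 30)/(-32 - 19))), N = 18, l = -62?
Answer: 134609/27360 ≈ 4.9199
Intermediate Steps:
X = 7378/95 (X = 7*(-62*(-32 - 19)/(27 + 30))/5 = 7*(-62/(57/(-51)))/5 = 7*(-62/(57*(-1/51)))/5 = 7*(-62/(-19/17))/5 = 7*(-62*(-17/19))/5 = (7/5)*(1054/19) = 7378/95 ≈ 77.663)
n(o) = -3 + (7378/95 + o²)/(2*o) (n(o) = -3 + ((o*o + 7378/95)/o)/2 = -3 + ((o² + 7378/95)/o)/2 = -3 + ((7378/95 + o²)/o)/2 = -3 + (7378/95 + o²)/(2*o))
(n(N) - 2291)/(1105 - 1569) = ((-3 + (½)*18 + (3689/95)/18) - 2291)/(1105 - 1569) = ((-3 + 9 + (3689/95)*(1/18)) - 2291)/(-464) = ((-3 + 9 + 3689/1710) - 2291)*(-1/464) = (13949/1710 - 2291)*(-1/464) = -3903661/1710*(-1/464) = 134609/27360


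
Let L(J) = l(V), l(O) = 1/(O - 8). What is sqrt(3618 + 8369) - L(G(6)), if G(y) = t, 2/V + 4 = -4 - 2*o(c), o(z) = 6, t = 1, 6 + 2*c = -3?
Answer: 10/81 + sqrt(11987) ≈ 109.61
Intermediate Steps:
c = -9/2 (c = -3 + (1/2)*(-3) = -3 - 3/2 = -9/2 ≈ -4.5000)
V = -1/10 (V = 2/(-4 + (-4 - 2*6)) = 2/(-4 + (-4 - 12)) = 2/(-4 - 16) = 2/(-20) = 2*(-1/20) = -1/10 ≈ -0.10000)
G(y) = 1
l(O) = 1/(-8 + O)
L(J) = -10/81 (L(J) = 1/(-8 - 1/10) = 1/(-81/10) = -10/81)
sqrt(3618 + 8369) - L(G(6)) = sqrt(3618 + 8369) - 1*(-10/81) = sqrt(11987) + 10/81 = 10/81 + sqrt(11987)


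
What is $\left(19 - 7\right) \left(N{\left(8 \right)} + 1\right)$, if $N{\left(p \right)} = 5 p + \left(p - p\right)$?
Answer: $492$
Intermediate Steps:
$N{\left(p \right)} = 5 p$ ($N{\left(p \right)} = 5 p + 0 = 5 p$)
$\left(19 - 7\right) \left(N{\left(8 \right)} + 1\right) = \left(19 - 7\right) \left(5 \cdot 8 + 1\right) = \left(19 - 7\right) \left(40 + 1\right) = 12 \cdot 41 = 492$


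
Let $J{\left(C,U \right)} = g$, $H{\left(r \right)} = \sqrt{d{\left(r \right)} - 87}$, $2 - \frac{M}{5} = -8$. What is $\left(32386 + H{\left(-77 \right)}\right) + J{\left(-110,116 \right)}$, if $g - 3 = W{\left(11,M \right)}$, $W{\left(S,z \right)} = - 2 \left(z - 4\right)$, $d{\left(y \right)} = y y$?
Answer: $32297 + \sqrt{5842} \approx 32373.0$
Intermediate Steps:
$M = 50$ ($M = 10 - -40 = 10 + 40 = 50$)
$d{\left(y \right)} = y^{2}$
$W{\left(S,z \right)} = 8 - 2 z$ ($W{\left(S,z \right)} = - 2 \left(-4 + z\right) = 8 - 2 z$)
$H{\left(r \right)} = \sqrt{-87 + r^{2}}$ ($H{\left(r \right)} = \sqrt{r^{2} - 87} = \sqrt{-87 + r^{2}}$)
$g = -89$ ($g = 3 + \left(8 - 100\right) = 3 - 92 = -89$)
$J{\left(C,U \right)} = -89$
$\left(32386 + H{\left(-77 \right)}\right) + J{\left(-110,116 \right)} = \left(32386 + \sqrt{-87 + \left(-77\right)^{2}}\right) - 89 = \left(32386 + \sqrt{-87 + 5929}\right) - 89 = \left(32386 + \sqrt{5842}\right) - 89 = 32297 + \sqrt{5842}$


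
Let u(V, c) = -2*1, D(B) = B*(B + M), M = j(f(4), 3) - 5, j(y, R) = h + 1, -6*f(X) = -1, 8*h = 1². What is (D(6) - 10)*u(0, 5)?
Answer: -11/2 ≈ -5.5000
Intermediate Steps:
h = ⅛ (h = (⅛)*1² = (⅛)*1 = ⅛ ≈ 0.12500)
f(X) = ⅙ (f(X) = -⅙*(-1) = ⅙)
j(y, R) = 9/8 (j(y, R) = ⅛ + 1 = 9/8)
M = -31/8 (M = 9/8 - 5 = -31/8 ≈ -3.8750)
D(B) = B*(-31/8 + B) (D(B) = B*(B - 31/8) = B*(-31/8 + B))
u(V, c) = -2
(D(6) - 10)*u(0, 5) = ((⅛)*6*(-31 + 8*6) - 10)*(-2) = ((⅛)*6*(-31 + 48) - 10)*(-2) = ((⅛)*6*17 - 10)*(-2) = (51/4 - 10)*(-2) = (11/4)*(-2) = -11/2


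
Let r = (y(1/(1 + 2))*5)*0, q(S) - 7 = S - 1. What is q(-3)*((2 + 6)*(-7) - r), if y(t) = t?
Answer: -168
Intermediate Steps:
q(S) = 6 + S (q(S) = 7 + (S - 1) = 7 + (-1 + S) = 6 + S)
r = 0 (r = (5/(1 + 2))*0 = (5/3)*0 = 0)
q(-3)*((2 + 6)*(-7) - r) = (6 - 3)*((2 + 6)*(-7) - 1*0) = 3*(8*(-7) + 0) = 3*(-56 + 0) = 3*(-56) = -168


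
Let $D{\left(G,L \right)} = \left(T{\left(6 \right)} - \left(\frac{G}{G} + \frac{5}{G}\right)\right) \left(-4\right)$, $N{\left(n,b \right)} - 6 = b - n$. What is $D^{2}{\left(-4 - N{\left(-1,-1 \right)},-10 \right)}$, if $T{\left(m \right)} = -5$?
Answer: $484$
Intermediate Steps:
$N{\left(n,b \right)} = 6 + b - n$ ($N{\left(n,b \right)} = 6 + \left(b - n\right) = 6 + b - n$)
$D{\left(G,L \right)} = 24 + \frac{20}{G}$ ($D{\left(G,L \right)} = \left(-5 - \left(\frac{G}{G} + \frac{5}{G}\right)\right) \left(-4\right) = \left(-5 - \left(1 + \frac{5}{G}\right)\right) \left(-4\right) = \left(-6 - \frac{5}{G}\right) \left(-4\right) = 24 + \frac{20}{G}$)
$D^{2}{\left(-4 - N{\left(-1,-1 \right)},-10 \right)} = \left(24 + \frac{20}{-4 - \left(6 - 1 - -1\right)}\right)^{2} = \left(24 + \frac{20}{-4 - \left(6 - 1 + 1\right)}\right)^{2} = \left(24 + \frac{20}{-4 - 6}\right)^{2} = \left(24 + \frac{20}{-10}\right)^{2} = \left(24 + 20 \left(- \frac{1}{10}\right)\right)^{2} = \left(24 - 2\right)^{2} = 22^{2} = 484$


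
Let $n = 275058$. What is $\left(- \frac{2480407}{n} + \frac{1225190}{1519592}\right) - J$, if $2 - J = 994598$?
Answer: $\frac{103928440541929333}{104493984084} \approx 9.9459 \cdot 10^{5}$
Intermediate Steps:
$J = -994596$ ($J = 2 - 994598 = -994596$)
$\left(- \frac{2480407}{n} + \frac{1225190}{1519592}\right) - J = \left(- \frac{2480407}{275058} + \frac{1225190}{1519592}\right) - -994596 = \left(\left(-2480407\right) \frac{1}{275058} + 1225190 \cdot \frac{1}{1519592}\right) + 994596 = \left(- \frac{2480407}{275058} + \frac{612595}{759796}\right) + 994596 = - \frac{858052080731}{104493984084} + 994596 = \frac{103928440541929333}{104493984084}$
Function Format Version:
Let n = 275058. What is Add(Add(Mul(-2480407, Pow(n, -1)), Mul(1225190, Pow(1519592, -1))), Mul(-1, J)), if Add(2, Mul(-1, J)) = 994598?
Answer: Rational(103928440541929333, 104493984084) ≈ 9.9459e+5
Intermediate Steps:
J = -994596 (J = Add(2, Mul(-1, 994598)) = Add(2, -994598) = -994596)
Add(Add(Mul(-2480407, Pow(n, -1)), Mul(1225190, Pow(1519592, -1))), Mul(-1, J)) = Add(Add(Mul(-2480407, Pow(275058, -1)), Mul(1225190, Pow(1519592, -1))), Mul(-1, -994596)) = Add(Add(Mul(-2480407, Rational(1, 275058)), Mul(1225190, Rational(1, 1519592))), 994596) = Add(Add(Rational(-2480407, 275058), Rational(612595, 759796)), 994596) = Add(Rational(-858052080731, 104493984084), 994596) = Rational(103928440541929333, 104493984084)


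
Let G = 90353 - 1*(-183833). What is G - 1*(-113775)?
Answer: 387961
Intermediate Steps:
G = 274186 (G = 90353 + 183833 = 274186)
G - 1*(-113775) = 274186 - 1*(-113775) = 274186 + 113775 = 387961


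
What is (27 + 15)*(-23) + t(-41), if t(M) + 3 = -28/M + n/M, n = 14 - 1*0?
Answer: -39715/41 ≈ -968.66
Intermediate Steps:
n = 14 (n = 14 + 0 = 14)
t(M) = -3 - 14/M (t(M) = -3 + (-28/M + 14/M) = -3 - 14/M)
(27 + 15)*(-23) + t(-41) = (27 + 15)*(-23) + (-3 - 14/(-41)) = 42*(-23) + (-3 - 14*(-1/41)) = -966 + (-3 + 14/41) = -966 - 109/41 = -39715/41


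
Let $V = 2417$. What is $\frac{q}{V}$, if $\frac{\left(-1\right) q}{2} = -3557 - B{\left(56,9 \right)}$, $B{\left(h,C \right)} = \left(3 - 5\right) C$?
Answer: $\frac{7078}{2417} \approx 2.9284$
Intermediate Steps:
$B{\left(h,C \right)} = - 2 C$
$q = 7078$ ($q = - 2 \left(-3557 - \left(-2\right) 9\right) = - 2 \left(-3557 - -18\right) = - 2 \left(-3557 + 18\right) = \left(-2\right) \left(-3539\right) = 7078$)
$\frac{q}{V} = \frac{7078}{2417}$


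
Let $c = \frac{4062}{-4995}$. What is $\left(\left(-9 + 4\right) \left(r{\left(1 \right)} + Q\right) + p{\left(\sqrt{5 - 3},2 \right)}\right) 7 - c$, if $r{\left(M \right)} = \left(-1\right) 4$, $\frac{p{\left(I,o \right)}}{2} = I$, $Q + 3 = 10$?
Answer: $- \frac{173471}{1665} + 14 \sqrt{2} \approx -84.388$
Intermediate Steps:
$Q = 7$ ($Q = -3 + 10 = 7$)
$c = - \frac{1354}{1665}$ ($c = 4062 \left(- \frac{1}{4995}\right) = - \frac{1354}{1665} \approx -0.81321$)
$p{\left(I,o \right)} = 2 I$
$r{\left(M \right)} = -4$
$\left(\left(-9 + 4\right) \left(r{\left(1 \right)} + Q\right) + p{\left(\sqrt{5 - 3},2 \right)}\right) 7 - c = \left(\left(-9 + 4\right) \left(-4 + 7\right) + 2 \sqrt{5 - 3}\right) 7 - - \frac{1354}{1665} = \left(\left(-5\right) 3 + 2 \sqrt{2}\right) 7 + \frac{1354}{1665} = \left(-15 + 2 \sqrt{2}\right) 7 + \frac{1354}{1665} = \left(-105 + 14 \sqrt{2}\right) + \frac{1354}{1665} = - \frac{173471}{1665} + 14 \sqrt{2}$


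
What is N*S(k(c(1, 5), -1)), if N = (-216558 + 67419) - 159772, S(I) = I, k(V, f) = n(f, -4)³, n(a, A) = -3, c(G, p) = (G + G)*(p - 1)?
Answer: 8340597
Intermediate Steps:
c(G, p) = 2*G*(-1 + p) (c(G, p) = (2*G)*(-1 + p) = 2*G*(-1 + p))
k(V, f) = -27 (k(V, f) = (-3)³ = -27)
N = -308911 (N = -149139 - 159772 = -308911)
N*S(k(c(1, 5), -1)) = -308911*(-27) = 8340597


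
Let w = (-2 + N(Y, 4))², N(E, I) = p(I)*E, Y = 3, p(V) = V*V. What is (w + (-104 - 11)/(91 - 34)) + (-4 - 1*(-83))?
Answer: 125000/57 ≈ 2193.0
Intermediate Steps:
p(V) = V²
N(E, I) = E*I² (N(E, I) = I²*E = E*I²)
w = 2116 (w = (-2 + 3*4²)² = (-2 + 3*16)² = (-2 + 48)² = 46² = 2116)
(w + (-104 - 11)/(91 - 34)) + (-4 - 1*(-83)) = (2116 + (-104 - 11)/(91 - 34)) + (-4 - 1*(-83)) = (2116 - 115/57) + (-4 + 83) = (2116 - 115*1/57) + 79 = (2116 - 115/57) + 79 = 120497/57 + 79 = 125000/57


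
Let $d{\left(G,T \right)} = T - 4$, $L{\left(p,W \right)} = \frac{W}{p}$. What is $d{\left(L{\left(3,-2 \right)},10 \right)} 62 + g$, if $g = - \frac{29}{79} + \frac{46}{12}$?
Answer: $\frac{177971}{474} \approx 375.47$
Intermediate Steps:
$g = \frac{1643}{474}$ ($g = \left(-29\right) \frac{1}{79} + 46 \cdot \frac{1}{12} = - \frac{29}{79} + \frac{23}{6} = \frac{1643}{474} \approx 3.4662$)
$d{\left(G,T \right)} = -4 + T$
$d{\left(L{\left(3,-2 \right)},10 \right)} 62 + g = \left(-4 + 10\right) 62 + \frac{1643}{474} = 6 \cdot 62 + \frac{1643}{474} = 372 + \frac{1643}{474} = \frac{177971}{474}$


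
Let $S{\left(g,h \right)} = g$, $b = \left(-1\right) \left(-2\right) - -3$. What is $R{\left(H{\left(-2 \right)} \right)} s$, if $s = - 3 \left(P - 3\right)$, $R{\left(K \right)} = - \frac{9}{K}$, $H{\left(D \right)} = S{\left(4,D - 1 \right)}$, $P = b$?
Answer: $\frac{27}{2} \approx 13.5$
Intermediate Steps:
$b = 5$ ($b = 2 + 3 = 5$)
$P = 5$
$H{\left(D \right)} = 4$
$s = -6$ ($s = - 3 \left(5 - 3\right) = \left(-3\right) 2 = -6$)
$R{\left(H{\left(-2 \right)} \right)} s = - \frac{9}{4} \left(-6\right) = \left(-9\right) \frac{1}{4} \left(-6\right) = \left(- \frac{9}{4}\right) \left(-6\right) = \frac{27}{2}$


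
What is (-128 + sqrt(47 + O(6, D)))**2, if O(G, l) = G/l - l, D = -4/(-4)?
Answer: 16436 - 512*sqrt(13) ≈ 14590.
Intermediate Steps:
D = 1 (D = -4*(-1/4) = 1)
O(G, l) = -l + G/l
(-128 + sqrt(47 + O(6, D)))**2 = (-128 + sqrt(47 + (-1*1 + 6/1)))**2 = (-128 + sqrt(47 + (-1 + 6*1)))**2 = (-128 + sqrt(47 + (-1 + 6)))**2 = (-128 + sqrt(47 + 5))**2 = (-128 + sqrt(52))**2 = (-128 + 2*sqrt(13))**2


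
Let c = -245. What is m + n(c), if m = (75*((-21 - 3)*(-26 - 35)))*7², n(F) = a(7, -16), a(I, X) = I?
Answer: 5380207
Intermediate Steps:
n(F) = 7
m = 5380200 (m = (75*(-24*(-61)))*49 = (75*1464)*49 = 109800*49 = 5380200)
m + n(c) = 5380200 + 7 = 5380207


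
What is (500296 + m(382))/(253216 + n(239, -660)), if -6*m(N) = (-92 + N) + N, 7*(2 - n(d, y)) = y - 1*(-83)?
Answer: 3501288/1773103 ≈ 1.9747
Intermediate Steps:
n(d, y) = -69/7 - y/7 (n(d, y) = 2 - (y - 1*(-83))/7 = 2 - (y + 83)/7 = 2 - (83 + y)/7 = 2 + (-83/7 - y/7) = -69/7 - y/7)
m(N) = 46/3 - N/3 (m(N) = -((-92 + N) + N)/6 = -(-92 + 2*N)/6 = 46/3 - N/3)
(500296 + m(382))/(253216 + n(239, -660)) = (500296 + (46/3 - ⅓*382))/(253216 + (-69/7 - ⅐*(-660))) = (500296 + (46/3 - 382/3))/(253216 + (-69/7 + 660/7)) = (500296 - 112)/(253216 + 591/7) = 500184/(1773103/7) = 500184*(7/1773103) = 3501288/1773103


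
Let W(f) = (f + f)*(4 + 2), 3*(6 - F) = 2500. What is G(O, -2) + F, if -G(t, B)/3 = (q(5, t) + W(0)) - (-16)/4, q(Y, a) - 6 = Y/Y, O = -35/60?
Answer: -2581/3 ≈ -860.33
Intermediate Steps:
F = -2482/3 (F = 6 - ⅓*2500 = 6 - 2500/3 = -2482/3 ≈ -827.33)
W(f) = 12*f (W(f) = (2*f)*6 = 12*f)
O = -7/12 (O = -35*1/60 = -7/12 ≈ -0.58333)
q(Y, a) = 7 (q(Y, a) = 6 + Y/Y = 6 + 1 = 7)
G(t, B) = -33 (G(t, B) = -3*((7 + 12*0) - (-16)/4) = -3*((7 + 0) - (-16)/4) = -3*(7 - 1*(-4)) = -3*(7 + 4) = -3*11 = -33)
G(O, -2) + F = -33 - 2482/3 = -2581/3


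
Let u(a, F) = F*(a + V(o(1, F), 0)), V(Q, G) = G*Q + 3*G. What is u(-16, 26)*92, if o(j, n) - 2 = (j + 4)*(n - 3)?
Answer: -38272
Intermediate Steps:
o(j, n) = 2 + (-3 + n)*(4 + j) (o(j, n) = 2 + (j + 4)*(n - 3) = 2 + (4 + j)*(-3 + n) = 2 + (-3 + n)*(4 + j))
V(Q, G) = 3*G + G*Q
u(a, F) = F*a (u(a, F) = F*(a + 0*(3 + (-10 - 3*1 + 4*F + 1*F))) = F*(a + 0*(3 + (-10 - 3 + 4*F + F))) = F*(a + 0*(3 + (-13 + 5*F))) = F*(a + 0*(-10 + 5*F)) = F*(a + 0) = F*a)
u(-16, 26)*92 = (26*(-16))*92 = -416*92 = -38272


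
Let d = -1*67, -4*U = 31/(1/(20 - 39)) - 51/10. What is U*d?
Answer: -398047/40 ≈ -9951.2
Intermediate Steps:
U = 5941/40 (U = -(31/(1/(20 - 39)) - 51/10)/4 = -(31/(1/(-19)) - 51*1/10)/4 = -(31/(-1/19) - 51/10)/4 = -(31*(-19) - 51/10)/4 = -(-589 - 51/10)/4 = -1/4*(-5941/10) = 5941/40 ≈ 148.52)
d = -67
U*d = (5941/40)*(-67) = -398047/40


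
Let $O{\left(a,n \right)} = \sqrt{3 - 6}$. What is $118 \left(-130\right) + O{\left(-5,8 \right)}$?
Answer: $-15340 + i \sqrt{3} \approx -15340.0 + 1.732 i$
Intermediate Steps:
$O{\left(a,n \right)} = i \sqrt{3}$ ($O{\left(a,n \right)} = \sqrt{-3} = i \sqrt{3}$)
$118 \left(-130\right) + O{\left(-5,8 \right)} = 118 \left(-130\right) + i \sqrt{3} = -15340 + i \sqrt{3}$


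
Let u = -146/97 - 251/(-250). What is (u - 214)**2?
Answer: 27057193932409/588062500 ≈ 46011.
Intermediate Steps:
u = -12153/24250 (u = -146*1/97 - 251*(-1/250) = -146/97 + 251/250 = -12153/24250 ≈ -0.50115)
(u - 214)**2 = (-12153/24250 - 214)**2 = (-5201653/24250)**2 = 27057193932409/588062500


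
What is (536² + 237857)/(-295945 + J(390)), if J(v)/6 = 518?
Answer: -525153/292837 ≈ -1.7933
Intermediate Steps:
J(v) = 3108 (J(v) = 6*518 = 3108)
(536² + 237857)/(-295945 + J(390)) = (536² + 237857)/(-295945 + 3108) = (287296 + 237857)/(-292837) = 525153*(-1/292837) = -525153/292837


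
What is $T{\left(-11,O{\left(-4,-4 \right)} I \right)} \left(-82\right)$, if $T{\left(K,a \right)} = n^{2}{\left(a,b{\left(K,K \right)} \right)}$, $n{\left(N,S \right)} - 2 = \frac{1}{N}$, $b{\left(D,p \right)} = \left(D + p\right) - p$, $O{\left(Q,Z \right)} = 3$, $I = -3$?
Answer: $- \frac{23698}{81} \approx -292.57$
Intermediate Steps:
$b{\left(D,p \right)} = D$
$n{\left(N,S \right)} = 2 + \frac{1}{N}$
$T{\left(K,a \right)} = \left(2 + \frac{1}{a}\right)^{2}$
$T{\left(-11,O{\left(-4,-4 \right)} I \right)} \left(-82\right) = \frac{\left(1 + 2 \cdot 3 \left(-3\right)\right)^{2}}{81} \left(-82\right) = \frac{\left(1 + 2 \left(-9\right)\right)^{2}}{81} \left(-82\right) = \frac{\left(1 - 18\right)^{2}}{81} \left(-82\right) = \frac{\left(-17\right)^{2}}{81} \left(-82\right) = \frac{1}{81} \cdot 289 \left(-82\right) = \frac{289}{81} \left(-82\right) = - \frac{23698}{81}$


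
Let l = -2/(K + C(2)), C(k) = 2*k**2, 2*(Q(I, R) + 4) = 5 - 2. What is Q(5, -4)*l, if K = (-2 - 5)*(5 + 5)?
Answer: -5/62 ≈ -0.080645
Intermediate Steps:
Q(I, R) = -5/2 (Q(I, R) = -4 + (5 - 2)/2 = -4 + (1/2)*3 = -4 + 3/2 = -5/2)
K = -70 (K = -7*10 = -70)
l = 1/31 (l = -2/(-70 + 2*2**2) = -2/(-70 + 2*4) = -2/(-70 + 8) = -2/(-62) = -2*(-1/62) = 1/31 ≈ 0.032258)
Q(5, -4)*l = -5/2*1/31 = -5/62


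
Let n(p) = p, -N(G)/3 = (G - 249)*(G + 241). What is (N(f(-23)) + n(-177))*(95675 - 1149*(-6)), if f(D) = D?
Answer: 18227639559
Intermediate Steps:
N(G) = -3*(-249 + G)*(241 + G) (N(G) = -3*(G - 249)*(G + 241) = -3*(-249 + G)*(241 + G))
(N(f(-23)) + n(-177))*(95675 - 1149*(-6)) = ((180027 - 3*(-23)² + 24*(-23)) - 177)*(95675 - 1149*(-6)) = ((180027 - 3*529 - 552) - 177)*(95675 + 6894) = ((180027 - 1587 - 552) - 177)*102569 = (177888 - 177)*102569 = 177711*102569 = 18227639559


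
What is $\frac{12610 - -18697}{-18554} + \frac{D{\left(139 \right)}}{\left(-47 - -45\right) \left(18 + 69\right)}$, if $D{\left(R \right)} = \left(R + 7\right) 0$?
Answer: $- \frac{31307}{18554} \approx -1.6873$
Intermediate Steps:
$D{\left(R \right)} = 0$ ($D{\left(R \right)} = \left(7 + R\right) 0 = 0$)
$\frac{12610 - -18697}{-18554} + \frac{D{\left(139 \right)}}{\left(-47 - -45\right) \left(18 + 69\right)} = \frac{12610 - -18697}{-18554} + \frac{0}{\left(-47 - -45\right) \left(18 + 69\right)} = \left(12610 + 18697\right) \left(- \frac{1}{18554}\right) + \frac{0}{\left(-47 + 45\right) 87} = 31307 \left(- \frac{1}{18554}\right) + \frac{0}{\left(-2\right) 87} = - \frac{31307}{18554} + \frac{0}{-174} = - \frac{31307}{18554} + 0 \left(- \frac{1}{174}\right) = - \frac{31307}{18554} + 0 = - \frac{31307}{18554}$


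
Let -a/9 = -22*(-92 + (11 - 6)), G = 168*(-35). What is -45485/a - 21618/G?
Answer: 4847299/767340 ≈ 6.3170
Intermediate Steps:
G = -5880
a = -17226 (a = -(-198)*(-92 + (11 - 6)) = -(-198)*(-92 + 5) = -(-198)*(-87) = -9*1914 = -17226)
-45485/a - 21618/G = -45485/(-17226) - 21618/(-5880) = -45485*(-1/17226) - 21618*(-1/5880) = 4135/1566 + 3603/980 = 4847299/767340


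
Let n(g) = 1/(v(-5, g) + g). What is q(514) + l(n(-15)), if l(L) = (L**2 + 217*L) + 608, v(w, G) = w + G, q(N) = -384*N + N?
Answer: -240418744/1225 ≈ -1.9626e+5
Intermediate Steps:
q(N) = -383*N
v(w, G) = G + w
n(g) = 1/(-5 + 2*g) (n(g) = 1/((g - 5) + g) = 1/((-5 + g) + g) = 1/(-5 + 2*g))
l(L) = 608 + L**2 + 217*L
q(514) + l(n(-15)) = -383*514 + (608 + (1/(-5 + 2*(-15)))**2 + 217/(-5 + 2*(-15))) = -196862 + (608 + (1/(-5 - 30))**2 + 217/(-5 - 30)) = -196862 + (608 + (1/(-35))**2 + 217/(-35)) = -196862 + (608 + (-1/35)**2 + 217*(-1/35)) = -196862 + (608 + 1/1225 - 31/5) = -196862 + 737206/1225 = -240418744/1225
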